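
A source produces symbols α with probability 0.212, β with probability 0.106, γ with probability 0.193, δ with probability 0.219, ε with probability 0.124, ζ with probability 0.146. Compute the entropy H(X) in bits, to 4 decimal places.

H = −Σ pᵢ log₂ pᵢ.
−0.212·log₂(0.212) = 0.4744
−0.106·log₂(0.106) = 0.3432
−0.193·log₂(0.193) = 0.4581
−0.219·log₂(0.219) = 0.4798
−0.124·log₂(0.124) = 0.3734
−0.146·log₂(0.146) = 0.4053
Sum ≈ 2.5342 → 2.5342 bits.

2.5342 bits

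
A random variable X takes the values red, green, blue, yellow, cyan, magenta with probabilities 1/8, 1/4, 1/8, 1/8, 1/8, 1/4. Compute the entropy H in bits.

2.5 bits

Each probability is a power of 1/2, so log₂(1/p) is an integer.
H = Σ p·log₂(1/p) = 1/8·3 + 1/4·2 + 1/8·3 + 1/8·3 + 1/8·3 + 1/4·2 = 2.5 bits.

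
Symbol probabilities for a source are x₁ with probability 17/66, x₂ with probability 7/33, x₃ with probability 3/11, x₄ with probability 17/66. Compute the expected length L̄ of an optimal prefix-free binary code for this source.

2 bits/symbol

Repeatedly combine the two least-probable nodes; the expected code length is the sum of the merged weights.
merge 7/33 + 17/66 → 31/66
merge 17/66 + 3/11 → 35/66
merge 31/66 + 35/66 → 1
L = 31/66 + 35/66 + 1 = 2 bits/symbol.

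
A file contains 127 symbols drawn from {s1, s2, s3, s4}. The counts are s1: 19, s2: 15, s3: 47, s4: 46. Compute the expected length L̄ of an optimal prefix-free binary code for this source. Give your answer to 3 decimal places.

1.898 bits/symbol

Probabilities are the counts divided by 127.
Repeatedly combine the two least-probable nodes; the expected code length is the sum of the merged weights.
merge 15/127 + 19/127 → 34/127
merge 34/127 + 46/127 → 80/127
merge 47/127 + 80/127 → 1
L = 34/127 + 80/127 + 1 = 241/127 ≈ 1.898 bits/symbol.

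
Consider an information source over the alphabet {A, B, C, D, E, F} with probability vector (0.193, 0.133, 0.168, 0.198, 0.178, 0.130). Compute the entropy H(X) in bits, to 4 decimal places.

2.5660 bits

H = −Σ pᵢ log₂ pᵢ.
−0.193·log₂(0.193) = 0.4581
−0.133·log₂(0.133) = 0.3871
−0.168·log₂(0.168) = 0.4323
−0.198·log₂(0.198) = 0.4626
−0.178·log₂(0.178) = 0.4432
−0.130·log₂(0.130) = 0.3826
Sum ≈ 2.5660 → 2.5660 bits.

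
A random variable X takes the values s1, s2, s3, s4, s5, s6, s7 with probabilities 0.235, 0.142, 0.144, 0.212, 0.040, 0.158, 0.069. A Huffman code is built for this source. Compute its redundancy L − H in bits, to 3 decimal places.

Entropy H = −Σ p log₂ p ≈ 2.6404 bits.
Huffman merges: 1/25+69/1000→109/1000; 109/1000+71/500→251/1000; 18/125+79/500→151/500; 53/250+47/200→447/1000; 251/1000+151/500→553/1000; 447/1000+553/1000→1. L = 1331/500 ≈ 2.6620.
L − H = 2.6620 − 2.6404 = 0.022 bits.

0.022 bits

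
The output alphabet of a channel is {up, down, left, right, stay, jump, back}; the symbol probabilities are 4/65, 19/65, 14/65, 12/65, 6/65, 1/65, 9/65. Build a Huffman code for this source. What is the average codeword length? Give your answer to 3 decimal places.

Repeatedly combine the two least-probable nodes; the expected code length is the sum of the merged weights.
merge 1/65 + 4/65 → 1/13
merge 1/13 + 6/65 → 11/65
merge 9/65 + 11/65 → 4/13
merge 12/65 + 14/65 → 2/5
merge 19/65 + 4/13 → 3/5
merge 2/5 + 3/5 → 1
L = 1/13 + 11/65 + 4/13 + 2/5 + 3/5 + 1 = 166/65 ≈ 2.554 bits/symbol.

2.554 bits/symbol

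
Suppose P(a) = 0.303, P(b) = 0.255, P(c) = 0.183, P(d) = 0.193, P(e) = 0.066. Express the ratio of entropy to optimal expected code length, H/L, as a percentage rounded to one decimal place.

Entropy H = −Σ p log₂ p ≈ 2.1899 bits.
Huffman merges: 33/500+183/1000→249/1000; 193/1000+249/1000→221/500; 51/200+303/1000→279/500; 221/500+279/500→1. L = 2249/1000 ≈ 2.2490.
Efficiency = H/L = 2.1899/2.2490 = 97.4%.

97.4%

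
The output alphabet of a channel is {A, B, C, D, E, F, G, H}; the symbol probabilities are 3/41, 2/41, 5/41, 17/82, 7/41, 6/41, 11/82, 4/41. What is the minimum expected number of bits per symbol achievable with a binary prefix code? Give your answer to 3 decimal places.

Repeatedly combine the two least-probable nodes; the expected code length is the sum of the merged weights.
merge 2/41 + 3/41 → 5/41
merge 4/41 + 5/41 → 9/41
merge 5/41 + 11/82 → 21/82
merge 6/41 + 7/41 → 13/41
merge 17/82 + 9/41 → 35/82
merge 21/82 + 13/41 → 47/82
merge 35/82 + 47/82 → 1
L = 5/41 + 9/41 + 21/82 + 13/41 + 35/82 + 47/82 + 1 = 239/82 ≈ 2.915 bits/symbol.

2.915 bits/symbol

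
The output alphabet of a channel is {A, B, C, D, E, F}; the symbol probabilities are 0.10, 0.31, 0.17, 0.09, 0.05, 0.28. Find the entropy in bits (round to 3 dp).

2.334 bits

H = −Σ pᵢ log₂ pᵢ.
−0.10·log₂(0.10) = 0.3322
−0.31·log₂(0.31) = 0.5238
−0.17·log₂(0.17) = 0.4346
−0.09·log₂(0.09) = 0.3127
−0.05·log₂(0.05) = 0.2161
−0.28·log₂(0.28) = 0.5142
Sum ≈ 2.3335 → 2.334 bits.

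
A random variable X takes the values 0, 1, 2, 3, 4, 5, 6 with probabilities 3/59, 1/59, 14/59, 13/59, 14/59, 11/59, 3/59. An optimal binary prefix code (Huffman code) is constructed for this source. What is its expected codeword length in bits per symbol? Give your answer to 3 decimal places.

2.492 bits/symbol

Repeatedly combine the two least-probable nodes; the expected code length is the sum of the merged weights.
merge 1/59 + 3/59 → 4/59
merge 3/59 + 4/59 → 7/59
merge 7/59 + 11/59 → 18/59
merge 13/59 + 14/59 → 27/59
merge 14/59 + 18/59 → 32/59
merge 27/59 + 32/59 → 1
L = 4/59 + 7/59 + 18/59 + 27/59 + 32/59 + 1 = 147/59 ≈ 2.492 bits/symbol.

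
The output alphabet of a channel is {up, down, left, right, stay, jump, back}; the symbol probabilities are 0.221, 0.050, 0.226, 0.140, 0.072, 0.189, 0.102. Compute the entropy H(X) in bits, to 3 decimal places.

2.643 bits

H = −Σ pᵢ log₂ pᵢ.
−0.221·log₂(0.221) = 0.4813
−0.050·log₂(0.050) = 0.2161
−0.226·log₂(0.226) = 0.4849
−0.140·log₂(0.140) = 0.3971
−0.072·log₂(0.072) = 0.2733
−0.189·log₂(0.189) = 0.4543
−0.102·log₂(0.102) = 0.3359
Sum ≈ 2.6429 → 2.643 bits.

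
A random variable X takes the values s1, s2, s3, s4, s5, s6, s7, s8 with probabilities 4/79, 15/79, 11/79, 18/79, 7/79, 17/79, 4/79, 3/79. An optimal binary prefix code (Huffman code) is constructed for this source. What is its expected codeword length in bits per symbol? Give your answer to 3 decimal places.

Repeatedly combine the two least-probable nodes; the expected code length is the sum of the merged weights.
merge 3/79 + 4/79 → 7/79
merge 4/79 + 7/79 → 11/79
merge 7/79 + 11/79 → 18/79
merge 11/79 + 15/79 → 26/79
merge 17/79 + 18/79 → 35/79
merge 18/79 + 26/79 → 44/79
merge 35/79 + 44/79 → 1
L = 7/79 + 11/79 + 18/79 + 26/79 + 35/79 + 44/79 + 1 = 220/79 ≈ 2.785 bits/symbol.

2.785 bits/symbol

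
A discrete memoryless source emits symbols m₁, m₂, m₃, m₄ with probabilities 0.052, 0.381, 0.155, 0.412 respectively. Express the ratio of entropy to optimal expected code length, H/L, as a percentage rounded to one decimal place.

Entropy H = −Σ p log₂ p ≈ 1.6962 bits.
Huffman merges: 13/250+31/200→207/1000; 207/1000+381/1000→147/250; 103/250+147/250→1. L = 359/200 ≈ 1.7950.
Efficiency = H/L = 1.6962/1.7950 = 94.5%.

94.5%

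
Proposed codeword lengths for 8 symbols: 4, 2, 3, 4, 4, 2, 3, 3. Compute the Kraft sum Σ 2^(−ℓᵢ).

1.0625

With common denominator 2^4 = 16: Σ 2^(−ℓᵢ) = 1/16 + 4/16 + 2/16 + 1/16 + 1/16 + 4/16 + 2/16 + 2/16 = 17/16 = 1.0625.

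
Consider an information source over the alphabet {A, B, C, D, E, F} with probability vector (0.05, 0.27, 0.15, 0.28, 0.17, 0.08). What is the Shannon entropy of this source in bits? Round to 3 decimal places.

H = −Σ pᵢ log₂ pᵢ.
−0.05·log₂(0.05) = 0.2161
−0.27·log₂(0.27) = 0.5100
−0.15·log₂(0.15) = 0.4105
−0.28·log₂(0.28) = 0.5142
−0.17·log₂(0.17) = 0.4346
−0.08·log₂(0.08) = 0.2915
Sum ≈ 2.3770 → 2.377 bits.

2.377 bits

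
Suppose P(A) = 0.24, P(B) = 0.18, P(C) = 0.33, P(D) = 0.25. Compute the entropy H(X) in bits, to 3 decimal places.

1.967 bits

H = −Σ pᵢ log₂ pᵢ.
−0.24·log₂(0.24) = 0.4941
−0.18·log₂(0.18) = 0.4453
−0.33·log₂(0.33) = 0.5278
−0.25·log₂(0.25) = 0.5000
Sum ≈ 1.9673 → 1.967 bits.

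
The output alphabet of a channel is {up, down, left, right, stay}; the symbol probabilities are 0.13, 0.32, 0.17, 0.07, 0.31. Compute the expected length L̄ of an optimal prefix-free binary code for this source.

Repeatedly combine the two least-probable nodes; the expected code length is the sum of the merged weights.
merge 7/100 + 13/100 → 1/5
merge 17/100 + 1/5 → 37/100
merge 31/100 + 8/25 → 63/100
merge 37/100 + 63/100 → 1
L = 1/5 + 37/100 + 63/100 + 1 = 11/5 = 2.2 bits/symbol.

2.2 bits/symbol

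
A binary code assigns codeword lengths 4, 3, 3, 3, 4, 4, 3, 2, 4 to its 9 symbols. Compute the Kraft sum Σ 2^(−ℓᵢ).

1

With common denominator 2^4 = 16: Σ 2^(−ℓᵢ) = 1/16 + 2/16 + 2/16 + 2/16 + 1/16 + 1/16 + 2/16 + 4/16 + 1/16 = 16/16 = 1.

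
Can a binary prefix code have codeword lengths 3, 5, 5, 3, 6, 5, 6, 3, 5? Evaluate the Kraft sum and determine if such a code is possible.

With common denominator 2^6 = 64: Σ 2^(−ℓᵢ) = 8/64 + 2/64 + 2/64 + 8/64 + 1/64 + 2/64 + 1/64 + 8/64 + 2/64 = 34/64 = 0.53125.
Kraft's inequality requires Σ ≤ 1; here Σ = 0.53125 ≤ 1, so such a prefix code exists.

0.53125; yes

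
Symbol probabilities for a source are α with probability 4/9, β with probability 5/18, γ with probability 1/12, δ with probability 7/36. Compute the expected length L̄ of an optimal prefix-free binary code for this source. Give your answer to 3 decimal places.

1.833 bits/symbol

Repeatedly combine the two least-probable nodes; the expected code length is the sum of the merged weights.
merge 1/12 + 7/36 → 5/18
merge 5/18 + 5/18 → 5/9
merge 4/9 + 5/9 → 1
L = 5/18 + 5/9 + 1 = 11/6 ≈ 1.833 bits/symbol.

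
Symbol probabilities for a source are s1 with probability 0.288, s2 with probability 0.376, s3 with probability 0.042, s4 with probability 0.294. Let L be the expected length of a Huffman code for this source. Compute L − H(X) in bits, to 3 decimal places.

0.195 bits

Entropy H = −Σ p log₂ p ≈ 1.7591 bits.
Huffman merges: 21/500+36/125→33/100; 147/500+33/100→78/125; 47/125+78/125→1. L = 977/500 ≈ 1.9540.
L − H = 1.9540 − 1.7591 = 0.195 bits.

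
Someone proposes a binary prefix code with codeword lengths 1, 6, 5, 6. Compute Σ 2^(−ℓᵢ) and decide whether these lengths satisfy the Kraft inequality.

0.5625; yes

With common denominator 2^6 = 64: Σ 2^(−ℓᵢ) = 32/64 + 1/64 + 2/64 + 1/64 = 36/64 = 0.5625.
Kraft's inequality requires Σ ≤ 1; here Σ = 0.5625 ≤ 1, so such a prefix code exists.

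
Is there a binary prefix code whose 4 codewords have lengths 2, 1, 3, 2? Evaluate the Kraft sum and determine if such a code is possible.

1.125; no

With common denominator 2^3 = 8: Σ 2^(−ℓᵢ) = 2/8 + 4/8 + 1/8 + 2/8 = 9/8 = 1.125.
Kraft's inequality requires Σ ≤ 1; here Σ = 1.125 > 1, so no such prefix code exists.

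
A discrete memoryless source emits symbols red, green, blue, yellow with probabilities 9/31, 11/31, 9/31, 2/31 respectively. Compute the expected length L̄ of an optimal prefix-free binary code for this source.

Repeatedly combine the two least-probable nodes; the expected code length is the sum of the merged weights.
merge 2/31 + 9/31 → 11/31
merge 9/31 + 11/31 → 20/31
merge 11/31 + 20/31 → 1
L = 11/31 + 20/31 + 1 = 2 bits/symbol.

2 bits/symbol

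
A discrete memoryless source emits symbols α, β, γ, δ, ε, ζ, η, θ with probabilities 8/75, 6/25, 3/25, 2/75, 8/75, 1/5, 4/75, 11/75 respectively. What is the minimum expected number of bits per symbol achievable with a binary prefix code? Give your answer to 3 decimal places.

2.827 bits/symbol

Repeatedly combine the two least-probable nodes; the expected code length is the sum of the merged weights.
merge 2/75 + 4/75 → 2/25
merge 2/25 + 8/75 → 14/75
merge 8/75 + 3/25 → 17/75
merge 11/75 + 14/75 → 1/3
merge 1/5 + 17/75 → 32/75
merge 6/25 + 1/3 → 43/75
merge 32/75 + 43/75 → 1
L = 2/25 + 14/75 + 17/75 + 1/3 + 32/75 + 43/75 + 1 = 212/75 ≈ 2.827 bits/symbol.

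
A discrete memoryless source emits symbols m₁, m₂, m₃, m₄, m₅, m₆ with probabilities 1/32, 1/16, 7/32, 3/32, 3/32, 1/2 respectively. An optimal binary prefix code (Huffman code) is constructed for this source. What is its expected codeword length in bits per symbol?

2.0625 bits/symbol

Repeatedly combine the two least-probable nodes; the expected code length is the sum of the merged weights.
merge 1/32 + 1/16 → 3/32
merge 3/32 + 3/32 → 3/16
merge 3/32 + 3/16 → 9/32
merge 7/32 + 9/32 → 1/2
merge 1/2 + 1/2 → 1
L = 3/32 + 3/16 + 9/32 + 1/2 + 1 = 33/16 = 2.0625 bits/symbol.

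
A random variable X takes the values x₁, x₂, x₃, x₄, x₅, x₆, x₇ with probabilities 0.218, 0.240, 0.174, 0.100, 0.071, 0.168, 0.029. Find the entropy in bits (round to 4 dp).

H = −Σ pᵢ log₂ pᵢ.
−0.218·log₂(0.218) = 0.4791
−0.240·log₂(0.240) = 0.4941
−0.174·log₂(0.174) = 0.4390
−0.100·log₂(0.100) = 0.3322
−0.071·log₂(0.071) = 0.2709
−0.168·log₂(0.168) = 0.4323
−0.029·log₂(0.029) = 0.1481
Sum ≈ 2.5958 → 2.5958 bits.

2.5958 bits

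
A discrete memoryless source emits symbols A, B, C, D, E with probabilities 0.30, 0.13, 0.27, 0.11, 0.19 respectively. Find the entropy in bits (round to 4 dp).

2.2193 bits

H = −Σ pᵢ log₂ pᵢ.
−0.30·log₂(0.30) = 0.5211
−0.13·log₂(0.13) = 0.3826
−0.27·log₂(0.27) = 0.5100
−0.11·log₂(0.11) = 0.3503
−0.19·log₂(0.19) = 0.4552
Sum ≈ 2.2193 → 2.2193 bits.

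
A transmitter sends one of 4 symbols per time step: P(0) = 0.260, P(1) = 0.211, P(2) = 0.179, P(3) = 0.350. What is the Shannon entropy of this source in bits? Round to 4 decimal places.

1.9533 bits

H = −Σ pᵢ log₂ pᵢ.
−0.260·log₂(0.260) = 0.5053
−0.211·log₂(0.211) = 0.4736
−0.179·log₂(0.179) = 0.4443
−0.350·log₂(0.350) = 0.5301
Sum ≈ 1.9533 → 1.9533 bits.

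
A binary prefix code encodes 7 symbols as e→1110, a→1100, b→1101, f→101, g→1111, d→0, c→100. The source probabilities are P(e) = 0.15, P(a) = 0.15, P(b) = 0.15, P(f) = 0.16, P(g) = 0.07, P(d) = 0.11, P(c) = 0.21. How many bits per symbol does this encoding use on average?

L̄ = Σ pᵢ·ℓᵢ = 0.15·4 + 0.15·4 + 0.15·4 + 0.16·3 + 0.07·4 + 0.11·1 + 0.21·3 = 3.3 bits/symbol.

3.3 bits/symbol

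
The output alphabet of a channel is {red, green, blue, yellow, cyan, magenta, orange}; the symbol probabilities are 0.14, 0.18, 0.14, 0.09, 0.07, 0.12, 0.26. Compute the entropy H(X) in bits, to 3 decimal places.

2.693 bits

H = −Σ pᵢ log₂ pᵢ.
−0.14·log₂(0.14) = 0.3971
−0.18·log₂(0.18) = 0.4453
−0.14·log₂(0.14) = 0.3971
−0.09·log₂(0.09) = 0.3127
−0.07·log₂(0.07) = 0.2686
−0.12·log₂(0.12) = 0.3671
−0.26·log₂(0.26) = 0.5053
Sum ≈ 2.6931 → 2.693 bits.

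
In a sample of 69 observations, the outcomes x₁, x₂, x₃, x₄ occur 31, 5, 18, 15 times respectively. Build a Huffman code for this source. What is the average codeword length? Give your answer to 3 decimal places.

Probabilities are the counts divided by 69.
Repeatedly combine the two least-probable nodes; the expected code length is the sum of the merged weights.
merge 5/69 + 5/23 → 20/69
merge 6/23 + 20/69 → 38/69
merge 31/69 + 38/69 → 1
L = 20/69 + 38/69 + 1 = 127/69 ≈ 1.841 bits/symbol.

1.841 bits/symbol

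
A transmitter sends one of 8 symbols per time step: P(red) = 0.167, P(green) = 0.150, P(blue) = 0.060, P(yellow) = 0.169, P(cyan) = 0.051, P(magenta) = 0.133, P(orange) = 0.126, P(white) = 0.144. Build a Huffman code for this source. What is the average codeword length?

Repeatedly combine the two least-probable nodes; the expected code length is the sum of the merged weights.
merge 51/1000 + 3/50 → 111/1000
merge 111/1000 + 63/500 → 237/1000
merge 133/1000 + 18/125 → 277/1000
merge 3/20 + 167/1000 → 317/1000
merge 169/1000 + 237/1000 → 203/500
merge 277/1000 + 317/1000 → 297/500
merge 203/500 + 297/500 → 1
L = 111/1000 + 237/1000 + 277/1000 + 317/1000 + 203/500 + 297/500 + 1 = 1471/500 = 2.942 bits/symbol.

2.942 bits/symbol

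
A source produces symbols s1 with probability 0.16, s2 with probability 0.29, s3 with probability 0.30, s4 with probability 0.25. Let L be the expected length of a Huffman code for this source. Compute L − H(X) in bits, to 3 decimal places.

Entropy H = −Σ p log₂ p ≈ 1.9620 bits.
Huffman merges: 4/25+1/4→41/100; 29/100+3/10→59/100; 41/100+59/100→1. L = 2 ≈ 2.0000.
L − H = 2.0000 − 1.9620 = 0.038 bits.

0.038 bits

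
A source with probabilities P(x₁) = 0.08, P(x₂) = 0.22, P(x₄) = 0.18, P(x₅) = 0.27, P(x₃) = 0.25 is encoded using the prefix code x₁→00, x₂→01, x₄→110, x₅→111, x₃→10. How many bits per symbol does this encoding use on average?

2.45 bits/symbol

L̄ = Σ pᵢ·ℓᵢ = 0.08·2 + 0.22·2 + 0.18·3 + 0.27·3 + 0.25·2 = 2.45 bits/symbol.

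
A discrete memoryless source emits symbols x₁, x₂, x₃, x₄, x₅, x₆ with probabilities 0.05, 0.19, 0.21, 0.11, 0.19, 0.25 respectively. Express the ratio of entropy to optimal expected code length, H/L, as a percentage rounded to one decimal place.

97.6%

Entropy H = −Σ p log₂ p ≈ 2.4497 bits.
Huffman merges: 1/20+11/100→4/25; 4/25+19/100→7/20; 19/100+21/100→2/5; 1/4+7/20→3/5; 2/5+3/5→1. L = 251/100 ≈ 2.5100.
Efficiency = H/L = 2.4497/2.5100 = 97.6%.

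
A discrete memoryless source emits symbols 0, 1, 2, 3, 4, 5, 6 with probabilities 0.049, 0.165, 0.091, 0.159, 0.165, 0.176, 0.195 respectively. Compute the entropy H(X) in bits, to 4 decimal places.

2.7085 bits

H = −Σ pᵢ log₂ pᵢ.
−0.049·log₂(0.049) = 0.2132
−0.165·log₂(0.165) = 0.4289
−0.091·log₂(0.091) = 0.3147
−0.159·log₂(0.159) = 0.4218
−0.165·log₂(0.165) = 0.4289
−0.176·log₂(0.176) = 0.4411
−0.195·log₂(0.195) = 0.4599
Sum ≈ 2.7085 → 2.7085 bits.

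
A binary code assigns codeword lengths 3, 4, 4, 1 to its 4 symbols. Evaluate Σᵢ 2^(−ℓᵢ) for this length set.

With common denominator 2^4 = 16: Σ 2^(−ℓᵢ) = 2/16 + 1/16 + 1/16 + 8/16 = 12/16 = 0.75.

0.75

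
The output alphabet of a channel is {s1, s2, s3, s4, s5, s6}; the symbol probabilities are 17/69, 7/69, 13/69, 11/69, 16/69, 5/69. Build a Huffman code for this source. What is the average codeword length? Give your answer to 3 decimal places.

Repeatedly combine the two least-probable nodes; the expected code length is the sum of the merged weights.
merge 5/69 + 7/69 → 4/23
merge 11/69 + 4/23 → 1/3
merge 13/69 + 16/69 → 29/69
merge 17/69 + 1/3 → 40/69
merge 29/69 + 40/69 → 1
L = 4/23 + 1/3 + 29/69 + 40/69 + 1 = 173/69 ≈ 2.507 bits/symbol.

2.507 bits/symbol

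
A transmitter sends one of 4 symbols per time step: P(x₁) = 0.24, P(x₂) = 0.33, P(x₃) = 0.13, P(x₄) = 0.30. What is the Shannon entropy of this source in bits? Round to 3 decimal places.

H = −Σ pᵢ log₂ pᵢ.
−0.24·log₂(0.24) = 0.4941
−0.33·log₂(0.33) = 0.5278
−0.13·log₂(0.13) = 0.3826
−0.30·log₂(0.30) = 0.5211
Sum ≈ 1.9257 → 1.926 bits.

1.926 bits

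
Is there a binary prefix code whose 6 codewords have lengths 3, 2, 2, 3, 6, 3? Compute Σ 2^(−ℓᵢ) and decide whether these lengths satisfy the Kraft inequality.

With common denominator 2^6 = 64: Σ 2^(−ℓᵢ) = 8/64 + 16/64 + 16/64 + 8/64 + 1/64 + 8/64 = 57/64 = 0.890625.
Kraft's inequality requires Σ ≤ 1; here Σ = 0.890625 ≤ 1, so such a prefix code exists.

0.890625; yes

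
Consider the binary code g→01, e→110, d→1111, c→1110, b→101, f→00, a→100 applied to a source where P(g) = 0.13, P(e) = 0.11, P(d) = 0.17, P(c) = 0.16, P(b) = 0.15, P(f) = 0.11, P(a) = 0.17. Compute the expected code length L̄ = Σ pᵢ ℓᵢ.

L̄ = Σ pᵢ·ℓᵢ = 0.13·2 + 0.11·3 + 0.17·4 + 0.16·4 + 0.15·3 + 0.11·2 + 0.17·3 = 3.09 bits/symbol.

3.09 bits/symbol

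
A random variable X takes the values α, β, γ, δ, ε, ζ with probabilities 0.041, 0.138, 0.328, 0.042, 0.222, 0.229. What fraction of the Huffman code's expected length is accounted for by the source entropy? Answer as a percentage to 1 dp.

Entropy H = −Σ p log₂ p ≈ 2.2719 bits.
Huffman merges: 41/1000+21/500→83/1000; 83/1000+69/500→221/1000; 221/1000+111/500→443/1000; 229/1000+41/125→557/1000; 443/1000+557/1000→1. L = 288/125 ≈ 2.3040.
Efficiency = H/L = 2.2719/2.3040 = 98.6%.

98.6%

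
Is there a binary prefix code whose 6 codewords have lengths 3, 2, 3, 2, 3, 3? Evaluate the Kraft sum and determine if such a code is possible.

1; yes

With common denominator 2^3 = 8: Σ 2^(−ℓᵢ) = 1/8 + 2/8 + 1/8 + 2/8 + 1/8 + 1/8 = 8/8 = 1.
Kraft's inequality requires Σ ≤ 1; here Σ = 1 ≤ 1, so such a prefix code exists.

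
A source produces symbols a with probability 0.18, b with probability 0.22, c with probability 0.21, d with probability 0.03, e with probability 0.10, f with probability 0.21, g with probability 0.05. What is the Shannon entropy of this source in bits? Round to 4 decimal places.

H = −Σ pᵢ log₂ pᵢ.
−0.18·log₂(0.18) = 0.4453
−0.22·log₂(0.22) = 0.4806
−0.21·log₂(0.21) = 0.4728
−0.03·log₂(0.03) = 0.1518
−0.10·log₂(0.10) = 0.3322
−0.21·log₂(0.21) = 0.4728
−0.05·log₂(0.05) = 0.2161
Sum ≈ 2.5716 → 2.5716 bits.

2.5716 bits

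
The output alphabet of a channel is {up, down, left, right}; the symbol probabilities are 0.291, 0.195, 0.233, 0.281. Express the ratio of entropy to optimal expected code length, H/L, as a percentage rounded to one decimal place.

Entropy H = −Σ p log₂ p ≈ 1.9824 bits.
Huffman merges: 39/200+233/1000→107/250; 281/1000+291/1000→143/250; 107/250+143/250→1. L = 2 ≈ 2.0000.
Efficiency = H/L = 1.9824/2.0000 = 99.1%.

99.1%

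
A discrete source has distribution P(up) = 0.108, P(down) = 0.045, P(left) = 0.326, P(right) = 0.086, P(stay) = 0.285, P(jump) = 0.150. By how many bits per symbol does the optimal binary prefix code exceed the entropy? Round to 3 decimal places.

Entropy H = −Σ p log₂ p ≈ 2.3063 bits.
Huffman merges: 9/200+43/500→131/1000; 27/250+131/1000→239/1000; 3/20+239/1000→389/1000; 57/200+163/500→611/1000; 389/1000+611/1000→1. L = 237/100 ≈ 2.3700.
L − H = 2.3700 − 2.3063 = 0.064 bits.

0.064 bits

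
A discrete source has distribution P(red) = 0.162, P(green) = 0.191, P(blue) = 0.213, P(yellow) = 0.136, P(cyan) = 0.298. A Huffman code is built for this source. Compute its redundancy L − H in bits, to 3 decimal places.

0.029 bits

Entropy H = −Σ p log₂ p ≈ 2.2687 bits.
Huffman merges: 17/125+81/500→149/500; 191/1000+213/1000→101/250; 149/500+149/500→149/250; 101/250+149/250→1. L = 1149/500 ≈ 2.2980.
L − H = 2.2980 − 2.2687 = 0.029 bits.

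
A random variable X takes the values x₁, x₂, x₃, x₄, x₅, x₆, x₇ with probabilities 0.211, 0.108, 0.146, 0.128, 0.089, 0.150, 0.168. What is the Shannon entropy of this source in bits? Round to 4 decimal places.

H = −Σ pᵢ log₂ pᵢ.
−0.211·log₂(0.211) = 0.4736
−0.108·log₂(0.108) = 0.3468
−0.146·log₂(0.146) = 0.4053
−0.128·log₂(0.128) = 0.3796
−0.089·log₂(0.089) = 0.3106
−0.150·log₂(0.150) = 0.4105
−0.168·log₂(0.168) = 0.4323
Sum ≈ 2.7588 → 2.7588 bits.

2.7588 bits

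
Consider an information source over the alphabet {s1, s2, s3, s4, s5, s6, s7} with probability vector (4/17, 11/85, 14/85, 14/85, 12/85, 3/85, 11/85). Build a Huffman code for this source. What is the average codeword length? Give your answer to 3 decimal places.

2.765 bits/symbol

Repeatedly combine the two least-probable nodes; the expected code length is the sum of the merged weights.
merge 3/85 + 11/85 → 14/85
merge 11/85 + 12/85 → 23/85
merge 14/85 + 14/85 → 28/85
merge 14/85 + 4/17 → 2/5
merge 23/85 + 28/85 → 3/5
merge 2/5 + 3/5 → 1
L = 14/85 + 23/85 + 28/85 + 2/5 + 3/5 + 1 = 47/17 ≈ 2.765 bits/symbol.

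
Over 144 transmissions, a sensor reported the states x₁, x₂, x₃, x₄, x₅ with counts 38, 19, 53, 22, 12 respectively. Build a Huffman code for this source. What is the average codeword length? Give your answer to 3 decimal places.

Probabilities are the counts divided by 144.
Repeatedly combine the two least-probable nodes; the expected code length is the sum of the merged weights.
merge 1/12 + 19/144 → 31/144
merge 11/72 + 31/144 → 53/144
merge 19/72 + 53/144 → 91/144
merge 53/144 + 91/144 → 1
L = 31/144 + 53/144 + 91/144 + 1 = 319/144 ≈ 2.215 bits/symbol.

2.215 bits/symbol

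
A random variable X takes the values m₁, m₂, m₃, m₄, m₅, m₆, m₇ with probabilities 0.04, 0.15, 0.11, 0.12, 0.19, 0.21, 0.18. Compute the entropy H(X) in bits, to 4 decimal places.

H = −Σ pᵢ log₂ pᵢ.
−0.04·log₂(0.04) = 0.1858
−0.15·log₂(0.15) = 0.4105
−0.11·log₂(0.11) = 0.3503
−0.12·log₂(0.12) = 0.3671
−0.19·log₂(0.19) = 0.4552
−0.21·log₂(0.21) = 0.4728
−0.18·log₂(0.18) = 0.4453
Sum ≈ 2.6870 → 2.6870 bits.

2.6870 bits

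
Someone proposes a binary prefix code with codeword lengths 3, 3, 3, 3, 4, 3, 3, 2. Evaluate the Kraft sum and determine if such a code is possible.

With common denominator 2^4 = 16: Σ 2^(−ℓᵢ) = 2/16 + 2/16 + 2/16 + 2/16 + 1/16 + 2/16 + 2/16 + 4/16 = 17/16 = 1.0625.
Kraft's inequality requires Σ ≤ 1; here Σ = 1.0625 > 1, so no such prefix code exists.

1.0625; no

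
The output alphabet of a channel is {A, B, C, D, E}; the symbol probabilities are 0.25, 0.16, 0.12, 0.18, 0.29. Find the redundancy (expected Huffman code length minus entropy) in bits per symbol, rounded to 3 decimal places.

0.027 bits

Entropy H = −Σ p log₂ p ≈ 2.2533 bits.
Huffman merges: 3/25+4/25→7/25; 9/50+1/4→43/100; 7/25+29/100→57/100; 43/100+57/100→1. L = 57/25 ≈ 2.2800.
L − H = 2.2800 − 2.2533 = 0.027 bits.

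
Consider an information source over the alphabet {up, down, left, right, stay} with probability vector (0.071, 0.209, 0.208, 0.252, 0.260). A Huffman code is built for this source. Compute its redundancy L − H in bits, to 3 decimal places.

0.058 bits

Entropy H = −Σ p log₂ p ≈ 2.2205 bits.
Huffman merges: 71/1000+26/125→279/1000; 209/1000+63/250→461/1000; 13/50+279/1000→539/1000; 461/1000+539/1000→1. L = 2279/1000 ≈ 2.2790.
L − H = 2.2790 − 2.2205 = 0.058 bits.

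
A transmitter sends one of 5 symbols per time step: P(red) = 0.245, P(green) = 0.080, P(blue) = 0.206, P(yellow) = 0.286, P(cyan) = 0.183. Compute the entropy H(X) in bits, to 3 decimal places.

H = −Σ pᵢ log₂ pᵢ.
−0.245·log₂(0.245) = 0.4971
−0.080·log₂(0.080) = 0.2915
−0.206·log₂(0.206) = 0.4695
−0.286·log₂(0.286) = 0.5165
−0.183·log₂(0.183) = 0.4484
Sum ≈ 2.2230 → 2.223 bits.

2.223 bits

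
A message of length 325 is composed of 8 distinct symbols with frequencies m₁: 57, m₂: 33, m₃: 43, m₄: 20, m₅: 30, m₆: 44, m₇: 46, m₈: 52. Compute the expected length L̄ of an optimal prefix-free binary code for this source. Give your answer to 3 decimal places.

2.978 bits/symbol

Probabilities are the counts divided by 325.
Repeatedly combine the two least-probable nodes; the expected code length is the sum of the merged weights.
merge 4/65 + 6/65 → 2/13
merge 33/325 + 43/325 → 76/325
merge 44/325 + 46/325 → 18/65
merge 2/13 + 4/25 → 102/325
merge 57/325 + 76/325 → 133/325
merge 18/65 + 102/325 → 192/325
merge 133/325 + 192/325 → 1
L = 2/13 + 76/325 + 18/65 + 102/325 + 133/325 + 192/325 + 1 = 968/325 ≈ 2.978 bits/symbol.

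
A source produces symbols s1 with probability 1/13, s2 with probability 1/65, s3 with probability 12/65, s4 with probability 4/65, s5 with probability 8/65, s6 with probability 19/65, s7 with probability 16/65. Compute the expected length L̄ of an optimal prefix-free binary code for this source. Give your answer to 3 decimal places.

Repeatedly combine the two least-probable nodes; the expected code length is the sum of the merged weights.
merge 1/65 + 4/65 → 1/13
merge 1/13 + 1/13 → 2/13
merge 8/65 + 2/13 → 18/65
merge 12/65 + 16/65 → 28/65
merge 18/65 + 19/65 → 37/65
merge 28/65 + 37/65 → 1
L = 1/13 + 2/13 + 18/65 + 28/65 + 37/65 + 1 = 163/65 ≈ 2.508 bits/symbol.

2.508 bits/symbol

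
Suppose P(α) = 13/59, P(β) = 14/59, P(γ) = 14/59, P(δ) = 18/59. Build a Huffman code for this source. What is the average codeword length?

2 bits/symbol

Repeatedly combine the two least-probable nodes; the expected code length is the sum of the merged weights.
merge 13/59 + 14/59 → 27/59
merge 14/59 + 18/59 → 32/59
merge 27/59 + 32/59 → 1
L = 27/59 + 32/59 + 1 = 2 bits/symbol.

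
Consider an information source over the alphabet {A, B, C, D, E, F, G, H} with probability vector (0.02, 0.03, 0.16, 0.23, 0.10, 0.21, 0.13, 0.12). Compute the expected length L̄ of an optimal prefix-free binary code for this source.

2.76 bits/symbol

Repeatedly combine the two least-probable nodes; the expected code length is the sum of the merged weights.
merge 1/50 + 3/100 → 1/20
merge 1/20 + 1/10 → 3/20
merge 3/25 + 13/100 → 1/4
merge 3/20 + 4/25 → 31/100
merge 21/100 + 23/100 → 11/25
merge 1/4 + 31/100 → 14/25
merge 11/25 + 14/25 → 1
L = 1/20 + 3/20 + 1/4 + 31/100 + 11/25 + 14/25 + 1 = 69/25 = 2.76 bits/symbol.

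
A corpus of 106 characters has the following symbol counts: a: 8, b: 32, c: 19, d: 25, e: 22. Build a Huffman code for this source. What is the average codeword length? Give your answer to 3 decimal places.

2.255 bits/symbol

Probabilities are the counts divided by 106.
Repeatedly combine the two least-probable nodes; the expected code length is the sum of the merged weights.
merge 4/53 + 19/106 → 27/106
merge 11/53 + 25/106 → 47/106
merge 27/106 + 16/53 → 59/106
merge 47/106 + 59/106 → 1
L = 27/106 + 47/106 + 59/106 + 1 = 239/106 ≈ 2.255 bits/symbol.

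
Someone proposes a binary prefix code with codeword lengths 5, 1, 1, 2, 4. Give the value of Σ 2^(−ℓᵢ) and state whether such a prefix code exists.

1.34375; no

With common denominator 2^5 = 32: Σ 2^(−ℓᵢ) = 1/32 + 16/32 + 16/32 + 8/32 + 2/32 = 43/32 = 1.34375.
Kraft's inequality requires Σ ≤ 1; here Σ = 1.34375 > 1, so no such prefix code exists.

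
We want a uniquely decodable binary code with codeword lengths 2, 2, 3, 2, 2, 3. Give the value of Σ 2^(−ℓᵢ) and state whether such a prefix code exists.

With common denominator 2^3 = 8: Σ 2^(−ℓᵢ) = 2/8 + 2/8 + 1/8 + 2/8 + 2/8 + 1/8 = 10/8 = 1.25.
Kraft's inequality requires Σ ≤ 1; here Σ = 1.25 > 1, so no such prefix code exists.

1.25; no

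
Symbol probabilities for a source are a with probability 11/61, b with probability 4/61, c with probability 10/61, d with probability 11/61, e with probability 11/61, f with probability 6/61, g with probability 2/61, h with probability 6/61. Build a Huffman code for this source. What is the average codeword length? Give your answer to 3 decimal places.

Repeatedly combine the two least-probable nodes; the expected code length is the sum of the merged weights.
merge 2/61 + 4/61 → 6/61
merge 6/61 + 6/61 → 12/61
merge 6/61 + 10/61 → 16/61
merge 11/61 + 11/61 → 22/61
merge 11/61 + 12/61 → 23/61
merge 16/61 + 22/61 → 38/61
merge 23/61 + 38/61 → 1
L = 6/61 + 12/61 + 16/61 + 22/61 + 23/61 + 38/61 + 1 = 178/61 ≈ 2.918 bits/symbol.

2.918 bits/symbol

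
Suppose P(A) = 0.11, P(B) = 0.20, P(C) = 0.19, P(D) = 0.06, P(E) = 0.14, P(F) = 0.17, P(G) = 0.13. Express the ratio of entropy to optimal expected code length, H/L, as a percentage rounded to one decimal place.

Entropy H = −Σ p log₂ p ≈ 2.7278 bits.
Huffman merges: 3/50+11/100→17/100; 13/100+7/50→27/100; 17/100+17/100→17/50; 19/100+1/5→39/100; 27/100+17/50→61/100; 39/100+61/100→1. L = 139/50 ≈ 2.7800.
Efficiency = H/L = 2.7278/2.7800 = 98.1%.

98.1%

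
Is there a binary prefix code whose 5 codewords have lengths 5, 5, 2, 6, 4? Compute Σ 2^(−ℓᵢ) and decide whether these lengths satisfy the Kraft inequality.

0.390625; yes

With common denominator 2^6 = 64: Σ 2^(−ℓᵢ) = 2/64 + 2/64 + 16/64 + 1/64 + 4/64 = 25/64 = 0.390625.
Kraft's inequality requires Σ ≤ 1; here Σ = 0.390625 ≤ 1, so such a prefix code exists.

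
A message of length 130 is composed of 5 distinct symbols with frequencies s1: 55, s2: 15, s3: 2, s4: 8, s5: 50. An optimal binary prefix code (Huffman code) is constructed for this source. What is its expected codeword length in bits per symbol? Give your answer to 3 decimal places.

Probabilities are the counts divided by 130.
Repeatedly combine the two least-probable nodes; the expected code length is the sum of the merged weights.
merge 1/65 + 4/65 → 1/13
merge 1/13 + 3/26 → 5/26
merge 5/26 + 5/13 → 15/26
merge 11/26 + 15/26 → 1
L = 1/13 + 5/26 + 15/26 + 1 = 24/13 ≈ 1.846 bits/symbol.

1.846 bits/symbol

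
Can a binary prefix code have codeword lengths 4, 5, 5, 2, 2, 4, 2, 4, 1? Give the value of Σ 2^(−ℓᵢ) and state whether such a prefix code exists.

With common denominator 2^5 = 32: Σ 2^(−ℓᵢ) = 2/32 + 1/32 + 1/32 + 8/32 + 8/32 + 2/32 + 8/32 + 2/32 + 16/32 = 48/32 = 1.5.
Kraft's inequality requires Σ ≤ 1; here Σ = 1.5 > 1, so no such prefix code exists.

1.5; no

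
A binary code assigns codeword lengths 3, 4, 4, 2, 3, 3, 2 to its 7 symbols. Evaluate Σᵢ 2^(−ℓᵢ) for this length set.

With common denominator 2^4 = 16: Σ 2^(−ℓᵢ) = 2/16 + 1/16 + 1/16 + 4/16 + 2/16 + 2/16 + 4/16 = 16/16 = 1.

1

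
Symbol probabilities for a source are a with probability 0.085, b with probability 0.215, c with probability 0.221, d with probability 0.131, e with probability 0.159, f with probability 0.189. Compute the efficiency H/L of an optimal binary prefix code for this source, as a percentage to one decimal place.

Entropy H = −Σ p log₂ p ≈ 2.5206 bits.
Huffman merges: 17/200+131/1000→27/125; 159/1000+189/1000→87/250; 43/200+27/125→431/1000; 221/1000+87/250→569/1000; 431/1000+569/1000→1. L = 641/250 ≈ 2.5640.
Efficiency = H/L = 2.5206/2.5640 = 98.3%.

98.3%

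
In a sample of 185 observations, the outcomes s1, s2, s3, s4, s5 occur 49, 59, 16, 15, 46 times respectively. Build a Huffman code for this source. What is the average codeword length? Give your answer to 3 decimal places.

Probabilities are the counts divided by 185.
Repeatedly combine the two least-probable nodes; the expected code length is the sum of the merged weights.
merge 3/37 + 16/185 → 31/185
merge 31/185 + 46/185 → 77/185
merge 49/185 + 59/185 → 108/185
merge 77/185 + 108/185 → 1
L = 31/185 + 77/185 + 108/185 + 1 = 401/185 ≈ 2.168 bits/symbol.

2.168 bits/symbol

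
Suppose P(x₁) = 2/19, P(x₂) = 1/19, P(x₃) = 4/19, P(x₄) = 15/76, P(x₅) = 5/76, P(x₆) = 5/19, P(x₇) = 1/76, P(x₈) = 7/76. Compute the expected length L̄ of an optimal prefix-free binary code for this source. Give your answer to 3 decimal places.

Repeatedly combine the two least-probable nodes; the expected code length is the sum of the merged weights.
merge 1/76 + 1/19 → 5/76
merge 5/76 + 5/76 → 5/38
merge 7/76 + 2/19 → 15/76
merge 5/38 + 15/76 → 25/76
merge 15/76 + 4/19 → 31/76
merge 5/19 + 25/76 → 45/76
merge 31/76 + 45/76 → 1
L = 5/76 + 5/38 + 15/76 + 25/76 + 31/76 + 45/76 + 1 = 207/76 ≈ 2.724 bits/symbol.

2.724 bits/symbol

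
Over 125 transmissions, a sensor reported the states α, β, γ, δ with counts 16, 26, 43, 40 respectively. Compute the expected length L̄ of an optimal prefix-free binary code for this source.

Probabilities are the counts divided by 125.
Repeatedly combine the two least-probable nodes; the expected code length is the sum of the merged weights.
merge 16/125 + 26/125 → 42/125
merge 8/25 + 42/125 → 82/125
merge 43/125 + 82/125 → 1
L = 42/125 + 82/125 + 1 = 249/125 = 1.992 bits/symbol.

1.992 bits/symbol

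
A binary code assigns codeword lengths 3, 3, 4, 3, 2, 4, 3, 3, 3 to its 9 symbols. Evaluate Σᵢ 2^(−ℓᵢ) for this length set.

With common denominator 2^4 = 16: Σ 2^(−ℓᵢ) = 2/16 + 2/16 + 1/16 + 2/16 + 4/16 + 1/16 + 2/16 + 2/16 + 2/16 = 18/16 = 1.125.

1.125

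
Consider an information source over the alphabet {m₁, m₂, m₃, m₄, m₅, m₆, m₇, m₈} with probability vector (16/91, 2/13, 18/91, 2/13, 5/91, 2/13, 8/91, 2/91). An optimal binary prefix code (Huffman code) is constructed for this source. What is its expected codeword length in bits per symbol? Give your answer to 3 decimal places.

Repeatedly combine the two least-probable nodes; the expected code length is the sum of the merged weights.
merge 2/91 + 5/91 → 1/13
merge 1/13 + 8/91 → 15/91
merge 2/13 + 2/13 → 4/13
merge 2/13 + 15/91 → 29/91
merge 16/91 + 18/91 → 34/91
merge 4/13 + 29/91 → 57/91
merge 34/91 + 57/91 → 1
L = 1/13 + 15/91 + 4/13 + 29/91 + 34/91 + 57/91 + 1 = 261/91 ≈ 2.868 bits/symbol.

2.868 bits/symbol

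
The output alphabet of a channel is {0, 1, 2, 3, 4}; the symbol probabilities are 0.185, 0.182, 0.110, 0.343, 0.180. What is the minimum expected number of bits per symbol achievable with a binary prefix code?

2.29 bits/symbol

Repeatedly combine the two least-probable nodes; the expected code length is the sum of the merged weights.
merge 11/100 + 9/50 → 29/100
merge 91/500 + 37/200 → 367/1000
merge 29/100 + 343/1000 → 633/1000
merge 367/1000 + 633/1000 → 1
L = 29/100 + 367/1000 + 633/1000 + 1 = 229/100 = 2.29 bits/symbol.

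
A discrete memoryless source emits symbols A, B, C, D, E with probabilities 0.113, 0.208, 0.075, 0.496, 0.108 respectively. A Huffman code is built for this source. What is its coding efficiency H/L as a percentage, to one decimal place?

Entropy H = −Σ p log₂ p ≈ 1.9554 bits.
Huffman merges: 3/40+27/250→183/1000; 113/1000+183/1000→37/125; 26/125+37/125→63/125; 62/125+63/125→1. L = 1983/1000 ≈ 1.9830.
Efficiency = H/L = 1.9554/1.9830 = 98.6%.

98.6%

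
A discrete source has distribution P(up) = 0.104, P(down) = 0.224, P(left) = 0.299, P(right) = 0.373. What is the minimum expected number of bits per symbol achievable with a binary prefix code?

1.955 bits/symbol

Repeatedly combine the two least-probable nodes; the expected code length is the sum of the merged weights.
merge 13/125 + 28/125 → 41/125
merge 299/1000 + 41/125 → 627/1000
merge 373/1000 + 627/1000 → 1
L = 41/125 + 627/1000 + 1 = 391/200 = 1.955 bits/symbol.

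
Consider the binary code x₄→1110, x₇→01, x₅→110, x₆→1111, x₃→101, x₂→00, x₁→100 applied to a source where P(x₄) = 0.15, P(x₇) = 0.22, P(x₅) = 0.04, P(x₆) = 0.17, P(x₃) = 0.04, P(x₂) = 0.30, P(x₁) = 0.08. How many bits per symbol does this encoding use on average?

2.8 bits/symbol

L̄ = Σ pᵢ·ℓᵢ = 0.15·4 + 0.22·2 + 0.04·3 + 0.17·4 + 0.04·3 + 0.30·2 + 0.08·3 = 2.8 bits/symbol.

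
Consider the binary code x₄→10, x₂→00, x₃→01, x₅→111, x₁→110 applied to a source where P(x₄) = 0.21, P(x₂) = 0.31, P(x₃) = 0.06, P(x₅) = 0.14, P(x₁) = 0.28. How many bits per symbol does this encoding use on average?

L̄ = Σ pᵢ·ℓᵢ = 0.21·2 + 0.31·2 + 0.06·2 + 0.14·3 + 0.28·3 = 2.42 bits/symbol.

2.42 bits/symbol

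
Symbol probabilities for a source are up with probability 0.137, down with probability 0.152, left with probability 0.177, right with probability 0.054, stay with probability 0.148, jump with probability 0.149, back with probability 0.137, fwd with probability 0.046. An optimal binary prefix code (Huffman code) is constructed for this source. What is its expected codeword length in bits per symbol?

Repeatedly combine the two least-probable nodes; the expected code length is the sum of the merged weights.
merge 23/500 + 27/500 → 1/10
merge 1/10 + 137/1000 → 237/1000
merge 137/1000 + 37/250 → 57/200
merge 149/1000 + 19/125 → 301/1000
merge 177/1000 + 237/1000 → 207/500
merge 57/200 + 301/1000 → 293/500
merge 207/500 + 293/500 → 1
L = 1/10 + 237/1000 + 57/200 + 301/1000 + 207/500 + 293/500 + 1 = 2923/1000 = 2.923 bits/symbol.

2.923 bits/symbol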